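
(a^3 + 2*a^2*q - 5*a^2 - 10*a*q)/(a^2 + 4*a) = (a^2 + 2*a*q - 5*a - 10*q)/(a + 4)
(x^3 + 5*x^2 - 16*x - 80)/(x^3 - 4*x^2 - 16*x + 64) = (x + 5)/(x - 4)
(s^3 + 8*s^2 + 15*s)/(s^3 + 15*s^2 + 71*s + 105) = s/(s + 7)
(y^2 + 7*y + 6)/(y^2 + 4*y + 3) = (y + 6)/(y + 3)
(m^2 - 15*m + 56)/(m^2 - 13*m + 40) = (m - 7)/(m - 5)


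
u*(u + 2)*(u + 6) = u^3 + 8*u^2 + 12*u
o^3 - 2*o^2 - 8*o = o*(o - 4)*(o + 2)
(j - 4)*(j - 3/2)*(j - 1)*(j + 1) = j^4 - 11*j^3/2 + 5*j^2 + 11*j/2 - 6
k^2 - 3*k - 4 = (k - 4)*(k + 1)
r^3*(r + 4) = r^4 + 4*r^3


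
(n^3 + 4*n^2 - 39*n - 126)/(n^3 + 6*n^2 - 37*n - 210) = (n + 3)/(n + 5)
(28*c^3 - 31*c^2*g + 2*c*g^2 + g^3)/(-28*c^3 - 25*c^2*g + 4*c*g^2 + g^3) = (-c + g)/(c + g)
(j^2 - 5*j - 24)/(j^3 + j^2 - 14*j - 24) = (j - 8)/(j^2 - 2*j - 8)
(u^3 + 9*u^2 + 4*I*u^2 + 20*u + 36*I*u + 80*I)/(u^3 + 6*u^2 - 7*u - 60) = (u + 4*I)/(u - 3)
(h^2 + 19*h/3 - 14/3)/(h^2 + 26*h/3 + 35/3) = (3*h - 2)/(3*h + 5)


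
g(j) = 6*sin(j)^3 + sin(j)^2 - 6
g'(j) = 18*sin(j)^2*cos(j) + 2*sin(j)*cos(j)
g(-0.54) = -6.55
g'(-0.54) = 3.20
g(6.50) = -5.89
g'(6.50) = 1.23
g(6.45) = -5.94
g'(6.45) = 0.82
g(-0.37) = -6.15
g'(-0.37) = 1.52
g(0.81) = -3.20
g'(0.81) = 7.51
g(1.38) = 0.64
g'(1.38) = 3.66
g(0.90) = -2.50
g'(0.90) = 7.84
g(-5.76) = -5.00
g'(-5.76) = 4.76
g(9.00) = -5.41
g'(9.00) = -3.54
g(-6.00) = -5.79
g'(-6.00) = 1.89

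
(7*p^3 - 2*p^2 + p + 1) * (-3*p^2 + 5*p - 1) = -21*p^5 + 41*p^4 - 20*p^3 + 4*p^2 + 4*p - 1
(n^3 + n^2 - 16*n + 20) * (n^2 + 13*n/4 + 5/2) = n^5 + 17*n^4/4 - 41*n^3/4 - 59*n^2/2 + 25*n + 50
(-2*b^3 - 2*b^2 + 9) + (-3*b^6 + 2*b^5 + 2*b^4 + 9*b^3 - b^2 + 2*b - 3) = -3*b^6 + 2*b^5 + 2*b^4 + 7*b^3 - 3*b^2 + 2*b + 6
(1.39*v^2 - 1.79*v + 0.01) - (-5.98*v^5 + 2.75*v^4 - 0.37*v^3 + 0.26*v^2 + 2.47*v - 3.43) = 5.98*v^5 - 2.75*v^4 + 0.37*v^3 + 1.13*v^2 - 4.26*v + 3.44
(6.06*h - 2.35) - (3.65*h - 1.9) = 2.41*h - 0.45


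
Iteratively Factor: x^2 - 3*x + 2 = (x - 2)*(x - 1)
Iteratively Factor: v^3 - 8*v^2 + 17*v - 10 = (v - 2)*(v^2 - 6*v + 5) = (v - 2)*(v - 1)*(v - 5)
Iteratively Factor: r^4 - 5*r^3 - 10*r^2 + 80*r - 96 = (r - 3)*(r^3 - 2*r^2 - 16*r + 32) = (r - 3)*(r + 4)*(r^2 - 6*r + 8) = (r - 3)*(r - 2)*(r + 4)*(r - 4)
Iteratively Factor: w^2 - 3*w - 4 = (w + 1)*(w - 4)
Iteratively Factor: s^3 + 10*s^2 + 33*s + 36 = (s + 3)*(s^2 + 7*s + 12) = (s + 3)^2*(s + 4)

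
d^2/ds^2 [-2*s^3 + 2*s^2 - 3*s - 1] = 4 - 12*s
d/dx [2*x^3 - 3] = 6*x^2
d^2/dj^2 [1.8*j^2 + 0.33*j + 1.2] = 3.60000000000000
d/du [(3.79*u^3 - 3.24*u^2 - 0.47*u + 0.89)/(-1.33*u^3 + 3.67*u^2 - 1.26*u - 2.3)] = (9.6001*u^4 - 10.801*u^3 - 16.7926*u^2 + 8.3714*u + 2.2024)/(1.7689*u^6 - 9.7622*u^5 + 16.8205*u^4 - 3.1304*u^3 - 15.2944*u^2 + 5.796*u + 5.29)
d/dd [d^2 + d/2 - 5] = 2*d + 1/2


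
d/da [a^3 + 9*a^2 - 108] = 3*a*(a + 6)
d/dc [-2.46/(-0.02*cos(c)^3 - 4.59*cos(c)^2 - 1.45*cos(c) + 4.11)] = (0.1476*cos(c)^2 + 22.5828*cos(c) + 3.567)*sin(c)/(0.02*cos(c)^3 + 4.59*cos(c)^2 + 1.45*cos(c) - 4.11)^2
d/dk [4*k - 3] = 4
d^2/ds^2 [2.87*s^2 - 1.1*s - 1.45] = 5.74000000000000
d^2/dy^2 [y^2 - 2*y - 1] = 2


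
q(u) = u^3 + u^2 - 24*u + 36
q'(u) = 3*u^2 + 2*u - 24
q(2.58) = -2.09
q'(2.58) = 1.13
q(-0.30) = 43.26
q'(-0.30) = -24.33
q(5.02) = 67.23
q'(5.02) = 61.64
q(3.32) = 3.94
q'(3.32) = 15.71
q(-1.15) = 63.40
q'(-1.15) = -22.33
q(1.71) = 2.88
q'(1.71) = -11.81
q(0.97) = 14.57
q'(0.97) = -19.24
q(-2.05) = 80.79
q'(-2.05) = -15.49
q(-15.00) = -2754.00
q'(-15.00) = 621.00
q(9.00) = 630.00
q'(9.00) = 237.00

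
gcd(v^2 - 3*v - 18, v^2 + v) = 1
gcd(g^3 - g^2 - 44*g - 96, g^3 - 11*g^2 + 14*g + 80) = g - 8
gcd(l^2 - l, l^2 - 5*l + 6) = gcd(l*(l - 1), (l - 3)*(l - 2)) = 1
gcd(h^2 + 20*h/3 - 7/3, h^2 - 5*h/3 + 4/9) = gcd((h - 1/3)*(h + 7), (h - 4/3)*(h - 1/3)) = h - 1/3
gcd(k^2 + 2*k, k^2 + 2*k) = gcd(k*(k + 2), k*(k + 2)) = k^2 + 2*k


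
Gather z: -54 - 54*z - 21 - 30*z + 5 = -84*z - 70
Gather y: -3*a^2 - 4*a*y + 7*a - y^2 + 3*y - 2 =-3*a^2 + 7*a - y^2 + y*(3 - 4*a) - 2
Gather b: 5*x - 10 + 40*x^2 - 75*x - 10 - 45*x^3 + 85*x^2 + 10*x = -45*x^3 + 125*x^2 - 60*x - 20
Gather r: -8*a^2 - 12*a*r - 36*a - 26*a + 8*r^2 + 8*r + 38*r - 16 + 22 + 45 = -8*a^2 - 62*a + 8*r^2 + r*(46 - 12*a) + 51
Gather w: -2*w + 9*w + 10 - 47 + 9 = 7*w - 28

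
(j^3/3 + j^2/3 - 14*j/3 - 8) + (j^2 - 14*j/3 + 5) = j^3/3 + 4*j^2/3 - 28*j/3 - 3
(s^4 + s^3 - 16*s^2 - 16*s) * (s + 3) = s^5 + 4*s^4 - 13*s^3 - 64*s^2 - 48*s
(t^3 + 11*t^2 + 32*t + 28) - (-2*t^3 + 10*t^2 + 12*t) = 3*t^3 + t^2 + 20*t + 28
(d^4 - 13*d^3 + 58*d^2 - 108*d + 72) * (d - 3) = d^5 - 16*d^4 + 97*d^3 - 282*d^2 + 396*d - 216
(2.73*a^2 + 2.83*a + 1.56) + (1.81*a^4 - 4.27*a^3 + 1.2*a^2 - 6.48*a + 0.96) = 1.81*a^4 - 4.27*a^3 + 3.93*a^2 - 3.65*a + 2.52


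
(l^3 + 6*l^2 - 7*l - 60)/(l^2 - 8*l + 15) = (l^2 + 9*l + 20)/(l - 5)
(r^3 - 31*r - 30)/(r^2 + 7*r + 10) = (r^2 - 5*r - 6)/(r + 2)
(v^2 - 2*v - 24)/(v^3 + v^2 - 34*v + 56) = (v^2 - 2*v - 24)/(v^3 + v^2 - 34*v + 56)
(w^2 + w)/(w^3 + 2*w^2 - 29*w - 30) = w/(w^2 + w - 30)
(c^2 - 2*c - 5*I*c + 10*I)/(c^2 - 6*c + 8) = (c - 5*I)/(c - 4)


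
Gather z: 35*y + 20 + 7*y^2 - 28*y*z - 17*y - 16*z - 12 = 7*y^2 + 18*y + z*(-28*y - 16) + 8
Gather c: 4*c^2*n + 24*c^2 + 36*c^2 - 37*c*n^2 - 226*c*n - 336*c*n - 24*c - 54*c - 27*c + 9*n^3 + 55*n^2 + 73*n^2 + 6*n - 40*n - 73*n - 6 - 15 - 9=c^2*(4*n + 60) + c*(-37*n^2 - 562*n - 105) + 9*n^3 + 128*n^2 - 107*n - 30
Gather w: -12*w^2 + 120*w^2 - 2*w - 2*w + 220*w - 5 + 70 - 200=108*w^2 + 216*w - 135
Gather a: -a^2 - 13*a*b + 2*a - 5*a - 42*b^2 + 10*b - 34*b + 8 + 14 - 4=-a^2 + a*(-13*b - 3) - 42*b^2 - 24*b + 18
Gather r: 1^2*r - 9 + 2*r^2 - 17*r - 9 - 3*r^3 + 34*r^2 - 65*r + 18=-3*r^3 + 36*r^2 - 81*r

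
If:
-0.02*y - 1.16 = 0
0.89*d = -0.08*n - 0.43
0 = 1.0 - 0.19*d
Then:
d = 5.26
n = -63.93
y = -58.00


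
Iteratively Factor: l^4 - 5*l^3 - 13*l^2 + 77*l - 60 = (l + 4)*(l^3 - 9*l^2 + 23*l - 15) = (l - 3)*(l + 4)*(l^2 - 6*l + 5) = (l - 3)*(l - 1)*(l + 4)*(l - 5)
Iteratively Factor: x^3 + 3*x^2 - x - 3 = (x + 1)*(x^2 + 2*x - 3) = (x + 1)*(x + 3)*(x - 1)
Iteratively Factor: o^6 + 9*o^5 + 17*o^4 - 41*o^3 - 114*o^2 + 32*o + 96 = (o - 2)*(o^5 + 11*o^4 + 39*o^3 + 37*o^2 - 40*o - 48) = (o - 2)*(o - 1)*(o^4 + 12*o^3 + 51*o^2 + 88*o + 48) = (o - 2)*(o - 1)*(o + 3)*(o^3 + 9*o^2 + 24*o + 16) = (o - 2)*(o - 1)*(o + 3)*(o + 4)*(o^2 + 5*o + 4) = (o - 2)*(o - 1)*(o + 1)*(o + 3)*(o + 4)*(o + 4)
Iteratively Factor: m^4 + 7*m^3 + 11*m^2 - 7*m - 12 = (m + 3)*(m^3 + 4*m^2 - m - 4) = (m + 1)*(m + 3)*(m^2 + 3*m - 4) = (m - 1)*(m + 1)*(m + 3)*(m + 4)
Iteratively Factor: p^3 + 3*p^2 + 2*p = (p + 2)*(p^2 + p) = p*(p + 2)*(p + 1)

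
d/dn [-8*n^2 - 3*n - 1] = -16*n - 3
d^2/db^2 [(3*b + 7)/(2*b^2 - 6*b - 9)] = 4*((2 - 9*b)*(-2*b^2 + 6*b + 9) - 2*(2*b - 3)^2*(3*b + 7))/(-2*b^2 + 6*b + 9)^3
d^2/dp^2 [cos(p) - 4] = -cos(p)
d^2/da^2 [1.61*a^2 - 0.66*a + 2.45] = 3.22000000000000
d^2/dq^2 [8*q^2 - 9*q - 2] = 16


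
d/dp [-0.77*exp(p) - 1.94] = -0.77*exp(p)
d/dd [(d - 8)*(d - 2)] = 2*d - 10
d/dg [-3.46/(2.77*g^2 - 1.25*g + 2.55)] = (19.1684*g - 4.325)/(2.77*g^2 - 1.25*g + 2.55)^2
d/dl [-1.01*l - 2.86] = -1.01000000000000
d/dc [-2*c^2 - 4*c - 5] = -4*c - 4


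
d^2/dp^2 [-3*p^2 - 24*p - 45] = -6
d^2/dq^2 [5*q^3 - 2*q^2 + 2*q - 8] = 30*q - 4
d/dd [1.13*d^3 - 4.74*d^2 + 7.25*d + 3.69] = 3.39*d^2 - 9.48*d + 7.25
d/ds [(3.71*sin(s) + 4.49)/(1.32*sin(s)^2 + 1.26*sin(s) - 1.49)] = (-11.8536*sin(s) + 2.4486*cos(2*s) - 13.6339)*cos(s)/(1.32*sin(s)^2 + 1.26*sin(s) - 1.49)^2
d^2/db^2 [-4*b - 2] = 0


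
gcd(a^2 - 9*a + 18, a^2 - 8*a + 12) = a - 6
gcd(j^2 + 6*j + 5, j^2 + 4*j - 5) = j + 5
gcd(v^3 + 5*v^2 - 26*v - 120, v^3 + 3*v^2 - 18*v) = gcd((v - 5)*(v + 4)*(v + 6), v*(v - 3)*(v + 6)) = v + 6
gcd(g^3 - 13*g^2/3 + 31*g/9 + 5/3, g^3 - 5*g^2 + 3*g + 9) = g - 3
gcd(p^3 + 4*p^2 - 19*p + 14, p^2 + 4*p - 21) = p + 7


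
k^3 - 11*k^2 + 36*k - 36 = (k - 6)*(k - 3)*(k - 2)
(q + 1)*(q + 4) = q^2 + 5*q + 4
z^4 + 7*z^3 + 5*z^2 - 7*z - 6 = (z - 1)*(z + 1)^2*(z + 6)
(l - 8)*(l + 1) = l^2 - 7*l - 8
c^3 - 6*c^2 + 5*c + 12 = (c - 4)*(c - 3)*(c + 1)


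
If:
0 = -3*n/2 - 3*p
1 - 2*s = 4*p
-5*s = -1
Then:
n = -3/10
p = 3/20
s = 1/5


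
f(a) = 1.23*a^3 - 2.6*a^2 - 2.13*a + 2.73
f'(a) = 3.69*a^2 - 5.2*a - 2.13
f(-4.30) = -133.98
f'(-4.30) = 88.46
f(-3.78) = -92.80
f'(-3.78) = 70.25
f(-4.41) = -143.93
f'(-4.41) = 92.57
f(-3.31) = -63.31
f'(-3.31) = 55.51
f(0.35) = 1.72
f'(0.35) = -3.50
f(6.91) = 269.69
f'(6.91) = 138.13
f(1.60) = -2.30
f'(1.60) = -1.00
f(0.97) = -0.66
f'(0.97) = -3.70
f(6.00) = 162.03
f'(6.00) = 99.51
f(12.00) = 1728.21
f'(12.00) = 466.83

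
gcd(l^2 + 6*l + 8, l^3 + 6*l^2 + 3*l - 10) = l + 2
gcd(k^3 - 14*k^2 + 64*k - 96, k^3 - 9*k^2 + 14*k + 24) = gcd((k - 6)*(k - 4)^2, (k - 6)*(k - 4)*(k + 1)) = k^2 - 10*k + 24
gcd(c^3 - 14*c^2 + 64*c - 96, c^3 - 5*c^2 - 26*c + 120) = c^2 - 10*c + 24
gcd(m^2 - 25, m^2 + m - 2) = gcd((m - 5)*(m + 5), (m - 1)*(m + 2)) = 1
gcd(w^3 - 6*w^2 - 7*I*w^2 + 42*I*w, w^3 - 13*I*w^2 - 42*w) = w^2 - 7*I*w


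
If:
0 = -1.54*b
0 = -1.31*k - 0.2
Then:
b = 0.00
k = -0.15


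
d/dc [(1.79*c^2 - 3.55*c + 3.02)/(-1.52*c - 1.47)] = (-2.7208*c^2 - 5.2626*c + 9.8089)/(2.3104*c^2 + 4.4688*c + 2.1609)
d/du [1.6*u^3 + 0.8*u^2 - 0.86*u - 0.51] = 4.8*u^2 + 1.6*u - 0.86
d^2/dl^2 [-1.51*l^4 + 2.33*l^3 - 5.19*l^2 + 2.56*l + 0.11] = -18.12*l^2 + 13.98*l - 10.38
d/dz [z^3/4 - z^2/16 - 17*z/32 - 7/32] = 3*z^2/4 - z/8 - 17/32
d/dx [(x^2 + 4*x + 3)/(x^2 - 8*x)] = 6*(-2*x^2 - x + 4)/(x^2*(x^2 - 16*x + 64))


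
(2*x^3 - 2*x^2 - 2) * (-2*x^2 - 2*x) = -4*x^5 + 4*x^3 + 4*x^2 + 4*x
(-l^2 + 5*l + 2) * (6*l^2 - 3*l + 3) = -6*l^4 + 33*l^3 - 6*l^2 + 9*l + 6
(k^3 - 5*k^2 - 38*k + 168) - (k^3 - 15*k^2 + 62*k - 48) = 10*k^2 - 100*k + 216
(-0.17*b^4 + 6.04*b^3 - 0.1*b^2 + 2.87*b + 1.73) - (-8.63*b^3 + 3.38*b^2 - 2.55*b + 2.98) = -0.17*b^4 + 14.67*b^3 - 3.48*b^2 + 5.42*b - 1.25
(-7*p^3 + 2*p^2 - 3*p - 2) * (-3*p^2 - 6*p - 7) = 21*p^5 + 36*p^4 + 46*p^3 + 10*p^2 + 33*p + 14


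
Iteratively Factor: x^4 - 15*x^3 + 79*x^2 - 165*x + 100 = (x - 4)*(x^3 - 11*x^2 + 35*x - 25) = (x - 4)*(x - 1)*(x^2 - 10*x + 25) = (x - 5)*(x - 4)*(x - 1)*(x - 5)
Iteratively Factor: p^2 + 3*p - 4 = (p - 1)*(p + 4)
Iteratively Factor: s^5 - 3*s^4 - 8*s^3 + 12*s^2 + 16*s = (s - 2)*(s^4 - s^3 - 10*s^2 - 8*s) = (s - 2)*(s + 1)*(s^3 - 2*s^2 - 8*s) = (s - 4)*(s - 2)*(s + 1)*(s^2 + 2*s) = s*(s - 4)*(s - 2)*(s + 1)*(s + 2)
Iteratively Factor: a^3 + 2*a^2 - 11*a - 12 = (a + 4)*(a^2 - 2*a - 3) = (a - 3)*(a + 4)*(a + 1)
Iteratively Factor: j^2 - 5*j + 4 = (j - 1)*(j - 4)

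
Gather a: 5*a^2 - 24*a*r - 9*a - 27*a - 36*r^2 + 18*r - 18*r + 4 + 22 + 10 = 5*a^2 + a*(-24*r - 36) - 36*r^2 + 36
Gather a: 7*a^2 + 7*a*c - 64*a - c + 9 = 7*a^2 + a*(7*c - 64) - c + 9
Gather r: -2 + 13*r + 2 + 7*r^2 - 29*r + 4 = 7*r^2 - 16*r + 4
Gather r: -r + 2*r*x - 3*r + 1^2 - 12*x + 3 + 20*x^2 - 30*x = r*(2*x - 4) + 20*x^2 - 42*x + 4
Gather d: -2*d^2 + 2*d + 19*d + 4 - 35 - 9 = -2*d^2 + 21*d - 40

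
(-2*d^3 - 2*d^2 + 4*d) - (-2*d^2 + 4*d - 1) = 1 - 2*d^3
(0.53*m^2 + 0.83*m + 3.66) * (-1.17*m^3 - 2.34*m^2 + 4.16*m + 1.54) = -0.6201*m^5 - 2.2113*m^4 - 4.0196*m^3 - 4.2954*m^2 + 16.5038*m + 5.6364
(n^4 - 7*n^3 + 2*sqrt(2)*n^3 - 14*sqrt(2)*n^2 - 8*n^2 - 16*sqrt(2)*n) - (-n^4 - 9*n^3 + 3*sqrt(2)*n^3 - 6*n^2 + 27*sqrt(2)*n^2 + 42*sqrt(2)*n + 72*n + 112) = 2*n^4 - sqrt(2)*n^3 + 2*n^3 - 41*sqrt(2)*n^2 - 2*n^2 - 58*sqrt(2)*n - 72*n - 112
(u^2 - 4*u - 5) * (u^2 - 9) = u^4 - 4*u^3 - 14*u^2 + 36*u + 45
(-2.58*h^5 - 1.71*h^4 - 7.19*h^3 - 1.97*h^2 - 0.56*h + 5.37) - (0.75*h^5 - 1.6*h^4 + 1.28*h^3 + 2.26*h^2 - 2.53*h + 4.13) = -3.33*h^5 - 0.11*h^4 - 8.47*h^3 - 4.23*h^2 + 1.97*h + 1.24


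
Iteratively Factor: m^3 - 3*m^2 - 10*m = (m + 2)*(m^2 - 5*m) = (m - 5)*(m + 2)*(m)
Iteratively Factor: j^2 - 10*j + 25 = (j - 5)*(j - 5)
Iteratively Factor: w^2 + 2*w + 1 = (w + 1)*(w + 1)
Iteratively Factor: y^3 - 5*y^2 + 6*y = (y - 2)*(y^2 - 3*y) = (y - 3)*(y - 2)*(y)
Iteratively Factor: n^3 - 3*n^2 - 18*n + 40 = (n + 4)*(n^2 - 7*n + 10) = (n - 2)*(n + 4)*(n - 5)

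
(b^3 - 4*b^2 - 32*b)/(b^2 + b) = (b^2 - 4*b - 32)/(b + 1)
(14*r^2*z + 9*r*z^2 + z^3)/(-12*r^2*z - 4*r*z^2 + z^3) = (7*r + z)/(-6*r + z)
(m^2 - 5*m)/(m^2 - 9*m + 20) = m/(m - 4)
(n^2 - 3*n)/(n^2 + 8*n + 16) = n*(n - 3)/(n^2 + 8*n + 16)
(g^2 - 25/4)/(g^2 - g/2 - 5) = (g + 5/2)/(g + 2)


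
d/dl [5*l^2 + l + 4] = 10*l + 1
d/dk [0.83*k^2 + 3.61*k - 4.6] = 1.66*k + 3.61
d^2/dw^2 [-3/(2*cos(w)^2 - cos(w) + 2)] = 3*(-16*sin(w)^4 - 7*sin(w)^2 - 19*cos(w)/2 + 3*cos(3*w)/2 + 17)/(2*sin(w)^2 + cos(w) - 4)^3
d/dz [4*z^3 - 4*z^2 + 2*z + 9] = 12*z^2 - 8*z + 2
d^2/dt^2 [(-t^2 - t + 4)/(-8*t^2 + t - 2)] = 12*(12*t^3 - 136*t^2 + 8*t + 11)/(512*t^6 - 192*t^5 + 408*t^4 - 97*t^3 + 102*t^2 - 12*t + 8)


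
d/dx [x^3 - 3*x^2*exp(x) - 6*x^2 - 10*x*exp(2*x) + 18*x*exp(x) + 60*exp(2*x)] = -3*x^2*exp(x) + 3*x^2 - 20*x*exp(2*x) + 12*x*exp(x) - 12*x + 110*exp(2*x) + 18*exp(x)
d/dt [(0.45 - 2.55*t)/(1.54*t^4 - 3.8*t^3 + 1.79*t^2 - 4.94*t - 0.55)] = (11.781*t^4 - 22.152*t^3 + 9.6945*t^2 - 1.611*t + 3.6255)/(2.3716*t^8 - 11.704*t^7 + 19.9532*t^6 - 28.8192*t^5 + 39.0541*t^4 - 13.5052*t^3 + 22.4346*t^2 + 5.434*t + 0.3025)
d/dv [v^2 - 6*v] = 2*v - 6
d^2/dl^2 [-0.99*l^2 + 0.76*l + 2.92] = -1.98000000000000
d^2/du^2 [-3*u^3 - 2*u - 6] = -18*u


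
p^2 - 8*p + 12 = (p - 6)*(p - 2)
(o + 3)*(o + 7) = o^2 + 10*o + 21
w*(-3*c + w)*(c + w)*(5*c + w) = -15*c^3*w - 13*c^2*w^2 + 3*c*w^3 + w^4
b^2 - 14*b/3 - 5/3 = (b - 5)*(b + 1/3)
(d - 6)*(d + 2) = d^2 - 4*d - 12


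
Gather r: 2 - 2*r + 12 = 14 - 2*r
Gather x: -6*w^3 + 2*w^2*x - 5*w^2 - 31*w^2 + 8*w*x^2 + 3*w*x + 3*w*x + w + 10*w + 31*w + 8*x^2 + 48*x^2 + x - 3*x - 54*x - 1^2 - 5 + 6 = -6*w^3 - 36*w^2 + 42*w + x^2*(8*w + 56) + x*(2*w^2 + 6*w - 56)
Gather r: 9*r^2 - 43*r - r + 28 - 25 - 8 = 9*r^2 - 44*r - 5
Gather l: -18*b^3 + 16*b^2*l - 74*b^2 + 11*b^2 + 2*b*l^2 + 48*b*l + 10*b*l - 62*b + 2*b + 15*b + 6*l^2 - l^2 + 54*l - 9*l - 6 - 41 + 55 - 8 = -18*b^3 - 63*b^2 - 45*b + l^2*(2*b + 5) + l*(16*b^2 + 58*b + 45)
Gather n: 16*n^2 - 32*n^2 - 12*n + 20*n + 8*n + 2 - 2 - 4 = -16*n^2 + 16*n - 4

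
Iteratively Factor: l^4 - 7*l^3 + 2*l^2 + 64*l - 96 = (l - 4)*(l^3 - 3*l^2 - 10*l + 24) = (l - 4)^2*(l^2 + l - 6) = (l - 4)^2*(l + 3)*(l - 2)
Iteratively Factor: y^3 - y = (y)*(y^2 - 1) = y*(y + 1)*(y - 1)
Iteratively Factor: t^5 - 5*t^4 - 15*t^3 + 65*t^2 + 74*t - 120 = (t - 5)*(t^4 - 15*t^2 - 10*t + 24) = (t - 5)*(t + 3)*(t^3 - 3*t^2 - 6*t + 8) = (t - 5)*(t - 4)*(t + 3)*(t^2 + t - 2) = (t - 5)*(t - 4)*(t - 1)*(t + 3)*(t + 2)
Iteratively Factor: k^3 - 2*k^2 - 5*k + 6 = (k - 3)*(k^2 + k - 2) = (k - 3)*(k + 2)*(k - 1)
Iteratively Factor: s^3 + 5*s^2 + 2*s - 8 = (s + 4)*(s^2 + s - 2) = (s + 2)*(s + 4)*(s - 1)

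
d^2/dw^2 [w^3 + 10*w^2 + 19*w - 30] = 6*w + 20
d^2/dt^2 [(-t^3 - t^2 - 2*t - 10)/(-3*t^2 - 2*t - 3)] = 2*(7*t^3 + 261*t^2 + 153*t - 53)/(27*t^6 + 54*t^5 + 117*t^4 + 116*t^3 + 117*t^2 + 54*t + 27)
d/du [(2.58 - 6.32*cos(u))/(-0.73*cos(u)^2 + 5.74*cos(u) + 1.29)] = (4.6136*cos(u)^2 - 3.7668*cos(u) + 22.962)*sin(u)/(0.5329*cos(u)^4 - 8.3804*cos(u)^3 + 31.0642*cos(u)^2 + 14.8092*cos(u) + 1.6641)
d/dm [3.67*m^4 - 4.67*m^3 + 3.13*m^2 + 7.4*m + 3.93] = 14.68*m^3 - 14.01*m^2 + 6.26*m + 7.4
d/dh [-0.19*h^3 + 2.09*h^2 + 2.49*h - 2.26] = -0.57*h^2 + 4.18*h + 2.49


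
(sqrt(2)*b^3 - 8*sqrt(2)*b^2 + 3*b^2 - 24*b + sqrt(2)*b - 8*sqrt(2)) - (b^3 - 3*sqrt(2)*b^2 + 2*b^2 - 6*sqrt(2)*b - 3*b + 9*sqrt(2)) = -b^3 + sqrt(2)*b^3 - 5*sqrt(2)*b^2 + b^2 - 21*b + 7*sqrt(2)*b - 17*sqrt(2)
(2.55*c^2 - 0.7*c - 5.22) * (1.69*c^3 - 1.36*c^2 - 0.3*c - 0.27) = 4.3095*c^5 - 4.651*c^4 - 8.6348*c^3 + 6.6207*c^2 + 1.755*c + 1.4094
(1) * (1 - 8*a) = 1 - 8*a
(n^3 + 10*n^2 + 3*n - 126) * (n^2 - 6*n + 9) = n^5 + 4*n^4 - 48*n^3 - 54*n^2 + 783*n - 1134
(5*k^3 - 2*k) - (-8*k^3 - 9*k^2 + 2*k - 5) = 13*k^3 + 9*k^2 - 4*k + 5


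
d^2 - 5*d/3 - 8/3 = (d - 8/3)*(d + 1)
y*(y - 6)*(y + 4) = y^3 - 2*y^2 - 24*y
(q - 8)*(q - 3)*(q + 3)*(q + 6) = q^4 - 2*q^3 - 57*q^2 + 18*q + 432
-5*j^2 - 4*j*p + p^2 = (-5*j + p)*(j + p)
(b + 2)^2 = b^2 + 4*b + 4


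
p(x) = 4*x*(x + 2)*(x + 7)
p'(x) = 4*x*(x + 2) + 4*x*(x + 7) + 4*(x + 2)*(x + 7)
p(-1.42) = -18.38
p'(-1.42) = -22.04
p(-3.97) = 94.79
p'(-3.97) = -40.71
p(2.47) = 418.23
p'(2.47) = 307.05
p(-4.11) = 100.25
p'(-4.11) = -37.21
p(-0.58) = -21.15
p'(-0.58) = 18.28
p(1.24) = 132.42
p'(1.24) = 163.73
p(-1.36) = -19.64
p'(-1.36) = -19.72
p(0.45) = 32.85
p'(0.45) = 90.83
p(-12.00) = -2400.00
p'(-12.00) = 920.00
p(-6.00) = 96.00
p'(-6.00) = 56.00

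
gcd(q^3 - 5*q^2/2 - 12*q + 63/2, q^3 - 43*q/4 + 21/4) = q^2 + q/2 - 21/2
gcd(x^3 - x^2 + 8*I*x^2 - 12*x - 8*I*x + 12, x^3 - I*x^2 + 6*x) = x + 2*I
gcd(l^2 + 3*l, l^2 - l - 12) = l + 3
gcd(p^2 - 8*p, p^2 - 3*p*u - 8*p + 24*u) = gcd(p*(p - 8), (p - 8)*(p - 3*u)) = p - 8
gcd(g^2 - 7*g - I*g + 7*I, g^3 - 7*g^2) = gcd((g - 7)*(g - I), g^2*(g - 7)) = g - 7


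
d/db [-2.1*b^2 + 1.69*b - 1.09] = 1.69 - 4.2*b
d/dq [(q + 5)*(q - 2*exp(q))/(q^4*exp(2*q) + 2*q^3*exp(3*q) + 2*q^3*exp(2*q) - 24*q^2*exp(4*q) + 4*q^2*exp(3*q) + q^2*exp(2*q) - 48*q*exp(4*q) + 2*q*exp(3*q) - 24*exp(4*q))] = (-2*(q + 5)*(q - 2*exp(q))*(q^4 + 3*q^3*exp(q) + 4*q^3 - 48*q^2*exp(2*q) + 9*q^2*exp(q) + 4*q^2 - 120*q*exp(2*q) + 7*q*exp(q) + q - 72*exp(2*q) + exp(q)) + (q - (q + 5)*(2*exp(q) - 1) - 2*exp(q))*(q^4 + 2*q^3*exp(q) + 2*q^3 - 24*q^2*exp(2*q) + 4*q^2*exp(q) + q^2 - 48*q*exp(2*q) + 2*q*exp(q) - 24*exp(2*q)))*exp(-2*q)/(q^4 + 2*q^3*exp(q) + 2*q^3 - 24*q^2*exp(2*q) + 4*q^2*exp(q) + q^2 - 48*q*exp(2*q) + 2*q*exp(q) - 24*exp(2*q))^2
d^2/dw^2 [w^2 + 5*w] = 2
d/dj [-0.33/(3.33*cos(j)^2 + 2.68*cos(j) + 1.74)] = -(2.1978*cos(j) + 0.8844)*sin(j)/(3.33*cos(j)^2 + 2.68*cos(j) + 1.74)^2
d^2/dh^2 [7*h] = 0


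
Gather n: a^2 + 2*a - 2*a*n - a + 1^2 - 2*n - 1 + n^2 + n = a^2 + a + n^2 + n*(-2*a - 1)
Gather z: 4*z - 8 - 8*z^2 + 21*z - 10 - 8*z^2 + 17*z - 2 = -16*z^2 + 42*z - 20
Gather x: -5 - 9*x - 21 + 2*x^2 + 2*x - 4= 2*x^2 - 7*x - 30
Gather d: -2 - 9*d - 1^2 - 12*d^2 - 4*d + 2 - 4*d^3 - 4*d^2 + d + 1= -4*d^3 - 16*d^2 - 12*d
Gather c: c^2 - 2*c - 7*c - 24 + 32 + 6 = c^2 - 9*c + 14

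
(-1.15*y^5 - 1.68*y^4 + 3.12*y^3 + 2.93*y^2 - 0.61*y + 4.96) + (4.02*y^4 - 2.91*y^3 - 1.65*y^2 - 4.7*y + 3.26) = -1.15*y^5 + 2.34*y^4 + 0.21*y^3 + 1.28*y^2 - 5.31*y + 8.22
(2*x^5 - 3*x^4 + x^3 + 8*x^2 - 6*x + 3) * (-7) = -14*x^5 + 21*x^4 - 7*x^3 - 56*x^2 + 42*x - 21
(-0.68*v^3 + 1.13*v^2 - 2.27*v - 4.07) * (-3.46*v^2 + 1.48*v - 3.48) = 2.3528*v^5 - 4.9162*v^4 + 11.893*v^3 + 6.7902*v^2 + 1.876*v + 14.1636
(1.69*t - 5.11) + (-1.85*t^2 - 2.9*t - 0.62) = -1.85*t^2 - 1.21*t - 5.73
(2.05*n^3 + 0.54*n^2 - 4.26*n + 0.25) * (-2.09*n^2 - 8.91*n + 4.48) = -4.2845*n^5 - 19.3941*n^4 + 13.276*n^3 + 39.8533*n^2 - 21.3123*n + 1.12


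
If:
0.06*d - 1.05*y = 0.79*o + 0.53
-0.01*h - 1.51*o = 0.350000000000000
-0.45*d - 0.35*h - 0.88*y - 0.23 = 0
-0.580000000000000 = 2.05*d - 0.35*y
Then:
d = -0.34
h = 0.65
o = -0.24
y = -0.35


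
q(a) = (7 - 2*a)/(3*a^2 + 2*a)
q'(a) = (7 - 2*a)*(-6*a - 2)/(3*a^2 + 2*a)^2 - 2/(3*a^2 + 2*a)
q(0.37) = 5.44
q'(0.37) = -21.69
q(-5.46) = 0.23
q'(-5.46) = 0.06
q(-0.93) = 12.06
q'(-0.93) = 56.04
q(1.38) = 0.50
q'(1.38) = -0.84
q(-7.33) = 0.15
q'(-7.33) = 0.03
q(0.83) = 1.43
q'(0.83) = -3.22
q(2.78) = 0.05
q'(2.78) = -0.10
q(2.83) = 0.05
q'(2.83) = -0.10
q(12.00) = -0.04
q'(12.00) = 0.00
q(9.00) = -0.04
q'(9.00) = 0.00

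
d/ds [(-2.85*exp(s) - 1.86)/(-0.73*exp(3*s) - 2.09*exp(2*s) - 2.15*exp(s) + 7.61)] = (-(2.85*exp(s) + 1.86)*(2.19*exp(2*s) + 4.18*exp(s) + 2.15) + 2.0805*exp(3*s) + 5.9565*exp(2*s) + 6.1275*exp(s) - 21.6885)*exp(s)/(0.73*exp(3*s) + 2.09*exp(2*s) + 2.15*exp(s) - 7.61)^2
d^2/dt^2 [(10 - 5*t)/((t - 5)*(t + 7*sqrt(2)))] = 10*((2 - t)*(t - 5)^2 + (2 - t)*(t - 5)*(t + 7*sqrt(2)) + (2 - t)*(t + 7*sqrt(2))^2 + (t - 5)^2*(t + 7*sqrt(2)) + (t - 5)*(t + 7*sqrt(2))^2)/((t - 5)^3*(t + 7*sqrt(2))^3)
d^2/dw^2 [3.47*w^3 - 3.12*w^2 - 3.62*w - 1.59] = 20.82*w - 6.24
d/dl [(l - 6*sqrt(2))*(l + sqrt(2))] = 2*l - 5*sqrt(2)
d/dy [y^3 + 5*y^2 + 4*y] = 3*y^2 + 10*y + 4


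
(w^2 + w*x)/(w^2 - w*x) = (w + x)/(w - x)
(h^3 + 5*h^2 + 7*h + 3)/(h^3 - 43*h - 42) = (h^2 + 4*h + 3)/(h^2 - h - 42)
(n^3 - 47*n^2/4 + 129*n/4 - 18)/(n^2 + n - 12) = (n^2 - 35*n/4 + 6)/(n + 4)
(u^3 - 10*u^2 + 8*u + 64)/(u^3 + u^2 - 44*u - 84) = (u^2 - 12*u + 32)/(u^2 - u - 42)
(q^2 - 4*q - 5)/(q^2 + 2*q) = (q^2 - 4*q - 5)/(q*(q + 2))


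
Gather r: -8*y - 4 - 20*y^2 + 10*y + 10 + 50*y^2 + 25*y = 30*y^2 + 27*y + 6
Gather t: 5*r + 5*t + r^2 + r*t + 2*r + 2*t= r^2 + 7*r + t*(r + 7)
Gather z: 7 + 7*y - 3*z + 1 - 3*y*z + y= 8*y + z*(-3*y - 3) + 8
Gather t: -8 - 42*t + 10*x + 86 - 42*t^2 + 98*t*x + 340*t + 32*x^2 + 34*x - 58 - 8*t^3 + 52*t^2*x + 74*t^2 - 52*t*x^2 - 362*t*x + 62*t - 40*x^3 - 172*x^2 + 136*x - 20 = -8*t^3 + t^2*(52*x + 32) + t*(-52*x^2 - 264*x + 360) - 40*x^3 - 140*x^2 + 180*x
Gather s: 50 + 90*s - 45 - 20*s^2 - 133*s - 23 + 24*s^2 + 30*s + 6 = 4*s^2 - 13*s - 12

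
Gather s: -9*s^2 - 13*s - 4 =-9*s^2 - 13*s - 4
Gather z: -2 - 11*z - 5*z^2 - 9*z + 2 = -5*z^2 - 20*z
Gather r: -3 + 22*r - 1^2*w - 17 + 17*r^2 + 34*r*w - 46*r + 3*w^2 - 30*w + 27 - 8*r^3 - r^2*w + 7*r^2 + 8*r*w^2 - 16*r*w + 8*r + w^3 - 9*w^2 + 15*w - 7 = -8*r^3 + r^2*(24 - w) + r*(8*w^2 + 18*w - 16) + w^3 - 6*w^2 - 16*w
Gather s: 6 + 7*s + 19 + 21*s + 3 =28*s + 28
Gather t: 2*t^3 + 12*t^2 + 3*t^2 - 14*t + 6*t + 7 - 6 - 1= 2*t^3 + 15*t^2 - 8*t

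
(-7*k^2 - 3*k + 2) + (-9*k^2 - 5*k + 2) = -16*k^2 - 8*k + 4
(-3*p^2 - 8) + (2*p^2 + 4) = -p^2 - 4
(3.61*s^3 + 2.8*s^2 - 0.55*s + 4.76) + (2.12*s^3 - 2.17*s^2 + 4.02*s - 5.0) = 5.73*s^3 + 0.63*s^2 + 3.47*s - 0.24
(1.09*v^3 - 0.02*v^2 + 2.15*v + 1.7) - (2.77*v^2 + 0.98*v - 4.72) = 1.09*v^3 - 2.79*v^2 + 1.17*v + 6.42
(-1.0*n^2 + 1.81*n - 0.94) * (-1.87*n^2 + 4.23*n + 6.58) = 1.87*n^4 - 7.6147*n^3 + 2.8341*n^2 + 7.9336*n - 6.1852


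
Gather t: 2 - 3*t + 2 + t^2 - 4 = t^2 - 3*t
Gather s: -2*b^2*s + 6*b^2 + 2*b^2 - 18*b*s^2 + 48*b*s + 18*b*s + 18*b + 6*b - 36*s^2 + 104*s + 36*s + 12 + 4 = 8*b^2 + 24*b + s^2*(-18*b - 36) + s*(-2*b^2 + 66*b + 140) + 16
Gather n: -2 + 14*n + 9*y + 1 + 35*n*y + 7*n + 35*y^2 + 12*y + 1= n*(35*y + 21) + 35*y^2 + 21*y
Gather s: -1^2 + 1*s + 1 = s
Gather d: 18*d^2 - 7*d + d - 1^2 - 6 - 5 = 18*d^2 - 6*d - 12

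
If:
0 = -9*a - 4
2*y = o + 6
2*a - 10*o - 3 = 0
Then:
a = -4/9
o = -7/18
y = 101/36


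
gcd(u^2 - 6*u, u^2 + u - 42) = u - 6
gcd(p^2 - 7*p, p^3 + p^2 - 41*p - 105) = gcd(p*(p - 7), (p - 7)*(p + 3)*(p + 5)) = p - 7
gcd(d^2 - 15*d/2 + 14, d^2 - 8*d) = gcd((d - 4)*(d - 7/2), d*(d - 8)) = 1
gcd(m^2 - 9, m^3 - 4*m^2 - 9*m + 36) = m^2 - 9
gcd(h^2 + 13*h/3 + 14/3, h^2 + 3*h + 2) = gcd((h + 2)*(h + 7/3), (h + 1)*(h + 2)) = h + 2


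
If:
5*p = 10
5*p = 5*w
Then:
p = 2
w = 2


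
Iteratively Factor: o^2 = (o)*(o)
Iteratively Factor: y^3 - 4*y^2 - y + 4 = (y - 4)*(y^2 - 1) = (y - 4)*(y + 1)*(y - 1)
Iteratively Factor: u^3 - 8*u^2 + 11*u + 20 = (u - 4)*(u^2 - 4*u - 5) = (u - 4)*(u + 1)*(u - 5)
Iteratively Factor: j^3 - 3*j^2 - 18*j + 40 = (j + 4)*(j^2 - 7*j + 10) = (j - 2)*(j + 4)*(j - 5)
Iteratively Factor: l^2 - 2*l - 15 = (l - 5)*(l + 3)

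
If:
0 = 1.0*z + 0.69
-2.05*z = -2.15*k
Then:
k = -0.66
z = -0.69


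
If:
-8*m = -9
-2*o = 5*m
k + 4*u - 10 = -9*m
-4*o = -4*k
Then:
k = -45/16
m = 9/8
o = -45/16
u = 43/64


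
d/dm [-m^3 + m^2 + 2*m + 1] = -3*m^2 + 2*m + 2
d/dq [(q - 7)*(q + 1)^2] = (q + 1)*(3*q - 13)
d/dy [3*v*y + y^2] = 3*v + 2*y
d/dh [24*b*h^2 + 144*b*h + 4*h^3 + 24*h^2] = 48*b*h + 144*b + 12*h^2 + 48*h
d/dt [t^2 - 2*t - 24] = 2*t - 2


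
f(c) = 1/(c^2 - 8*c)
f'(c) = (8 - 2*c)/(c^2 - 8*c)^2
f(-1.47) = 0.07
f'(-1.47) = 0.06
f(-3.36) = 0.03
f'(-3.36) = 0.01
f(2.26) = -0.08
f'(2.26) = 0.02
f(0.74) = -0.19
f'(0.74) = 0.23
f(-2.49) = 0.04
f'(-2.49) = 0.02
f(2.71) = -0.07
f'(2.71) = 0.01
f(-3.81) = 0.02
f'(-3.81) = 0.01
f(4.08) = -0.06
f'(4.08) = -0.00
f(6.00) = -0.08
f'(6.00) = -0.03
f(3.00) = -0.07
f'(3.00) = 0.01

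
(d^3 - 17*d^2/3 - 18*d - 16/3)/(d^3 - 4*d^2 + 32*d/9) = 3*(3*d^3 - 17*d^2 - 54*d - 16)/(d*(9*d^2 - 36*d + 32))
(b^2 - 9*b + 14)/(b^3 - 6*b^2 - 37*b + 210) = (b - 2)/(b^2 + b - 30)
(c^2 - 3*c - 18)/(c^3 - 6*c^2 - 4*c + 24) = (c + 3)/(c^2 - 4)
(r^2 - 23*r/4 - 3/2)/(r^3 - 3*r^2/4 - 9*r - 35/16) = 4*(r - 6)/(4*r^2 - 4*r - 35)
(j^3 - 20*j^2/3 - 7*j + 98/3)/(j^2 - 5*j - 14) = (3*j^2 + j - 14)/(3*(j + 2))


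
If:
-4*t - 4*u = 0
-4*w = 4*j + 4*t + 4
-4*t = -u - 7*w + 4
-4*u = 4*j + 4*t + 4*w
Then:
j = 1/7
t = -1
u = 1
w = -1/7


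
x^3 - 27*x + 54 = (x - 3)^2*(x + 6)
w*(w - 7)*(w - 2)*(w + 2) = w^4 - 7*w^3 - 4*w^2 + 28*w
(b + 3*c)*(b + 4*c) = b^2 + 7*b*c + 12*c^2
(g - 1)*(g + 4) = g^2 + 3*g - 4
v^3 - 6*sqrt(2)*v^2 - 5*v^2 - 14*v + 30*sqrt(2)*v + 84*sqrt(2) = (v - 7)*(v + 2)*(v - 6*sqrt(2))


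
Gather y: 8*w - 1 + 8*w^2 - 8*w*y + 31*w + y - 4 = 8*w^2 + 39*w + y*(1 - 8*w) - 5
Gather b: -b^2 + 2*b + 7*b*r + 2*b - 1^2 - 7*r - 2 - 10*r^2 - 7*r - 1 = -b^2 + b*(7*r + 4) - 10*r^2 - 14*r - 4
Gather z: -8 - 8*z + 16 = 8 - 8*z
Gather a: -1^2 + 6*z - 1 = 6*z - 2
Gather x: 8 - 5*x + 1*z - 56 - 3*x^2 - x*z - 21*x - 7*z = -3*x^2 + x*(-z - 26) - 6*z - 48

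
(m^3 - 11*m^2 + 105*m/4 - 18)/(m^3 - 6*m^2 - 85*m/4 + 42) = (2*m - 3)/(2*m + 7)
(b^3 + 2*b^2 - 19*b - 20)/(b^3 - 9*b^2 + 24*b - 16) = (b^2 + 6*b + 5)/(b^2 - 5*b + 4)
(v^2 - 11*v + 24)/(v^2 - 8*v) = (v - 3)/v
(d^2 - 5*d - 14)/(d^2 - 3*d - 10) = (d - 7)/(d - 5)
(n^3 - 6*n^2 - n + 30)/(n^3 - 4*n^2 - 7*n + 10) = (n - 3)/(n - 1)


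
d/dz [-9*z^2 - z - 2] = -18*z - 1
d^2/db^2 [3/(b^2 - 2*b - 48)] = 6*(b^2 - 2*b - 4*(b - 1)^2 - 48)/(-b^2 + 2*b + 48)^3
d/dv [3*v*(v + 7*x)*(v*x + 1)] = 9*v^2*x + 42*v*x^2 + 6*v + 21*x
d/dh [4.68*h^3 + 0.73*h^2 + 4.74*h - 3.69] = 14.04*h^2 + 1.46*h + 4.74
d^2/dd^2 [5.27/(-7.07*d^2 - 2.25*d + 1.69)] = (526.840846*d^2 + 167.66505*d - 5.27*(14.14*d + 2.25)*(28.28*d + 4.5) - 125.935082)/(7.07*d^2 + 2.25*d - 1.69)^3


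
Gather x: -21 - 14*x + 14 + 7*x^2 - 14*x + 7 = 7*x^2 - 28*x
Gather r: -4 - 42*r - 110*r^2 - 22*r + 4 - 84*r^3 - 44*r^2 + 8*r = -84*r^3 - 154*r^2 - 56*r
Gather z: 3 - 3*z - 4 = -3*z - 1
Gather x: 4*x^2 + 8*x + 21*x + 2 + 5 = 4*x^2 + 29*x + 7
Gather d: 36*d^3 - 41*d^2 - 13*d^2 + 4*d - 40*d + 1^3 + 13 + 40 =36*d^3 - 54*d^2 - 36*d + 54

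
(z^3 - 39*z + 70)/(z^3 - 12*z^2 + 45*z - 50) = (z + 7)/(z - 5)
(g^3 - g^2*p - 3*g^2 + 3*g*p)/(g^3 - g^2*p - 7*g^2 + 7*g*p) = (g - 3)/(g - 7)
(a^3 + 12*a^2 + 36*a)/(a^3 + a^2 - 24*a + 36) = a*(a + 6)/(a^2 - 5*a + 6)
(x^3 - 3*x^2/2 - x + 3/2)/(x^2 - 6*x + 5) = (2*x^2 - x - 3)/(2*(x - 5))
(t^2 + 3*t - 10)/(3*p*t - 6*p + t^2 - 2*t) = (t + 5)/(3*p + t)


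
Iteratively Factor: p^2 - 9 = (p + 3)*(p - 3)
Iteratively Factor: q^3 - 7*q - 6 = (q - 3)*(q^2 + 3*q + 2) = (q - 3)*(q + 2)*(q + 1)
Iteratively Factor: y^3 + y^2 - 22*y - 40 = (y + 2)*(y^2 - y - 20) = (y - 5)*(y + 2)*(y + 4)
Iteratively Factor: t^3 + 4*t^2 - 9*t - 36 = (t - 3)*(t^2 + 7*t + 12) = (t - 3)*(t + 3)*(t + 4)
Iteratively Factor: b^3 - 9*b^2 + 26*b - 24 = (b - 3)*(b^2 - 6*b + 8) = (b - 4)*(b - 3)*(b - 2)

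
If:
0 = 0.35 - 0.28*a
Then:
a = 1.25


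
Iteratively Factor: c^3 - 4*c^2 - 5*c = (c - 5)*(c^2 + c) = c*(c - 5)*(c + 1)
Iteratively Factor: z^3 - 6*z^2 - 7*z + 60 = (z - 5)*(z^2 - z - 12) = (z - 5)*(z + 3)*(z - 4)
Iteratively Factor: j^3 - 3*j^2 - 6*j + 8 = (j - 1)*(j^2 - 2*j - 8) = (j - 4)*(j - 1)*(j + 2)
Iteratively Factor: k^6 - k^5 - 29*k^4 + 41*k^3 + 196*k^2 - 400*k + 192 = (k - 1)*(k^5 - 29*k^3 + 12*k^2 + 208*k - 192) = (k - 3)*(k - 1)*(k^4 + 3*k^3 - 20*k^2 - 48*k + 64) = (k - 3)*(k - 1)*(k + 4)*(k^3 - k^2 - 16*k + 16) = (k - 3)*(k - 1)*(k + 4)^2*(k^2 - 5*k + 4) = (k - 4)*(k - 3)*(k - 1)*(k + 4)^2*(k - 1)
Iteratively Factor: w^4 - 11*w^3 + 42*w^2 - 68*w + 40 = (w - 2)*(w^3 - 9*w^2 + 24*w - 20) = (w - 2)^2*(w^2 - 7*w + 10) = (w - 5)*(w - 2)^2*(w - 2)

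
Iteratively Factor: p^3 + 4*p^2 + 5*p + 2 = (p + 1)*(p^2 + 3*p + 2) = (p + 1)^2*(p + 2)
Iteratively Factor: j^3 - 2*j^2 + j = (j)*(j^2 - 2*j + 1) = j*(j - 1)*(j - 1)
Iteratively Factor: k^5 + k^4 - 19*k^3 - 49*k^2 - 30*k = (k + 2)*(k^4 - k^3 - 17*k^2 - 15*k) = k*(k + 2)*(k^3 - k^2 - 17*k - 15) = k*(k + 2)*(k + 3)*(k^2 - 4*k - 5) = k*(k - 5)*(k + 2)*(k + 3)*(k + 1)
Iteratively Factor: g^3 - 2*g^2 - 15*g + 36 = (g + 4)*(g^2 - 6*g + 9) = (g - 3)*(g + 4)*(g - 3)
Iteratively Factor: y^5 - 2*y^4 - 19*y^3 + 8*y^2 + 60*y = (y - 5)*(y^4 + 3*y^3 - 4*y^2 - 12*y) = y*(y - 5)*(y^3 + 3*y^2 - 4*y - 12) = y*(y - 5)*(y - 2)*(y^2 + 5*y + 6) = y*(y - 5)*(y - 2)*(y + 3)*(y + 2)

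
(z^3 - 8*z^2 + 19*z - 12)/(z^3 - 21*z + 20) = (z - 3)/(z + 5)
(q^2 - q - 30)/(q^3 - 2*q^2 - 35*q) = (q - 6)/(q*(q - 7))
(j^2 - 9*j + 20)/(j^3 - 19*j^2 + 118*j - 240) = (j - 4)/(j^2 - 14*j + 48)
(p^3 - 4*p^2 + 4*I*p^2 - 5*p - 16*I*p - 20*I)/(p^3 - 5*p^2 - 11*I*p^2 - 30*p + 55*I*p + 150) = (p^2 + p*(1 + 4*I) + 4*I)/(p^2 - 11*I*p - 30)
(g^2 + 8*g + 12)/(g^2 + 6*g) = (g + 2)/g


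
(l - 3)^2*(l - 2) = l^3 - 8*l^2 + 21*l - 18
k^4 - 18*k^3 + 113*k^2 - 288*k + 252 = (k - 7)*(k - 6)*(k - 3)*(k - 2)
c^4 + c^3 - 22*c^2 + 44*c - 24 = (c - 2)^2*(c - 1)*(c + 6)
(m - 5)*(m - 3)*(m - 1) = m^3 - 9*m^2 + 23*m - 15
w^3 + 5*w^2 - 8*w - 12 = (w - 2)*(w + 1)*(w + 6)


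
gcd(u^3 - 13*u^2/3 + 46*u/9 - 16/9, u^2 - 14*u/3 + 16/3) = u - 8/3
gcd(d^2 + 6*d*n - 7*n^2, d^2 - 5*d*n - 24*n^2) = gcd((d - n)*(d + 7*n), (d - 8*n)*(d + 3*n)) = 1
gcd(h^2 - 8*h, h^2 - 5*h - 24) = h - 8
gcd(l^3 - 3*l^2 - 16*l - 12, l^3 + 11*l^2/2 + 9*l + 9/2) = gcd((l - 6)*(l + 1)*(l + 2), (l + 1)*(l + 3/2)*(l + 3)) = l + 1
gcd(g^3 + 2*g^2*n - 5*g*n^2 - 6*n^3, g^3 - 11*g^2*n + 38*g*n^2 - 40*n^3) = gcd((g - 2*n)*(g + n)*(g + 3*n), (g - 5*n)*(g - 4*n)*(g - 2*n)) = g - 2*n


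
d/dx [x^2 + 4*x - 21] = 2*x + 4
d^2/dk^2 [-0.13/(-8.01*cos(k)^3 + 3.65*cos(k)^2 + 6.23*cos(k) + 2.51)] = (-150.134634*(1.0*sin(k)^2 + 0.303786933000416*cos(k) - 0.740740740740741)^2*sin(k)^2 + (-0.0289250000000001*cos(k) - 0.949*cos(2*k) + 2.342925*cos(3*k))*(-8.01*cos(k)^3 + 3.65*cos(k)^2 + 6.23*cos(k) + 2.51))/(-8.01*cos(k)^3 + 3.65*cos(k)^2 + 6.23*cos(k) + 2.51)^3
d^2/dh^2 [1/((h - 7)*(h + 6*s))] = 2*((h - 7)^2 + (h - 7)*(h + 6*s) + (h + 6*s)^2)/((h - 7)^3*(h + 6*s)^3)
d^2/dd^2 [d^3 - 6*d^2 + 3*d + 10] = 6*d - 12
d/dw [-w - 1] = -1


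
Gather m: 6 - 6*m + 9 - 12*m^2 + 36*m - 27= -12*m^2 + 30*m - 12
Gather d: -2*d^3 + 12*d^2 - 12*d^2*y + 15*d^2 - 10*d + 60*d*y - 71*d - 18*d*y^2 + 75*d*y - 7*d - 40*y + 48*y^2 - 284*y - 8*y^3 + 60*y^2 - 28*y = -2*d^3 + d^2*(27 - 12*y) + d*(-18*y^2 + 135*y - 88) - 8*y^3 + 108*y^2 - 352*y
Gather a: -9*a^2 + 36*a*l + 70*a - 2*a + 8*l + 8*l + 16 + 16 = -9*a^2 + a*(36*l + 68) + 16*l + 32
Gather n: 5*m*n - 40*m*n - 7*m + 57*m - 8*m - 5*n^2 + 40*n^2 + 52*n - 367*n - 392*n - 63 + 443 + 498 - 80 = 42*m + 35*n^2 + n*(-35*m - 707) + 798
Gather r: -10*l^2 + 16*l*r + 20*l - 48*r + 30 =-10*l^2 + 20*l + r*(16*l - 48) + 30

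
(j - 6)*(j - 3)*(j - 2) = j^3 - 11*j^2 + 36*j - 36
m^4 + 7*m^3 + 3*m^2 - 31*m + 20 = (m - 1)^2*(m + 4)*(m + 5)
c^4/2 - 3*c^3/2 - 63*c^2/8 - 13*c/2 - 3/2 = (c/2 + 1)*(c - 6)*(c + 1/2)^2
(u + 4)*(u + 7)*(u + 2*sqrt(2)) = u^3 + 2*sqrt(2)*u^2 + 11*u^2 + 28*u + 22*sqrt(2)*u + 56*sqrt(2)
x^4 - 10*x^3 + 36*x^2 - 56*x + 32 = (x - 4)*(x - 2)^3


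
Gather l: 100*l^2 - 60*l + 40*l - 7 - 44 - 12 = 100*l^2 - 20*l - 63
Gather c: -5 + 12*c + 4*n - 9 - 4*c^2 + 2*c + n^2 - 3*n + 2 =-4*c^2 + 14*c + n^2 + n - 12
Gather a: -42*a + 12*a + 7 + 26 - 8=25 - 30*a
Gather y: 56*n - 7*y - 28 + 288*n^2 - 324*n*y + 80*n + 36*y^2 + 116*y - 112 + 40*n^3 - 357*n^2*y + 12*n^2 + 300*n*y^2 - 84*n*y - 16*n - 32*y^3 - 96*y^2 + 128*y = 40*n^3 + 300*n^2 + 120*n - 32*y^3 + y^2*(300*n - 60) + y*(-357*n^2 - 408*n + 237) - 140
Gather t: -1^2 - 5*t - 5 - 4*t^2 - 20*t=-4*t^2 - 25*t - 6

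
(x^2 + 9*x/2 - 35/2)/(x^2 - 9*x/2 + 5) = (x + 7)/(x - 2)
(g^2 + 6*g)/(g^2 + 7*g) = (g + 6)/(g + 7)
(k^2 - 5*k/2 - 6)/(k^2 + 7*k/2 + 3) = (k - 4)/(k + 2)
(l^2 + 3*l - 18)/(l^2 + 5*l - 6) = (l - 3)/(l - 1)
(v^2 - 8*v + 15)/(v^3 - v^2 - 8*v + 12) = (v^2 - 8*v + 15)/(v^3 - v^2 - 8*v + 12)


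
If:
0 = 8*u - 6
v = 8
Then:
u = 3/4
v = 8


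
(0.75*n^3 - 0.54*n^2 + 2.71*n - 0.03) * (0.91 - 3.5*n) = -2.625*n^4 + 2.5725*n^3 - 9.9764*n^2 + 2.5711*n - 0.0273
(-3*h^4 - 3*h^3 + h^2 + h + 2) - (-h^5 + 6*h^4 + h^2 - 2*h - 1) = h^5 - 9*h^4 - 3*h^3 + 3*h + 3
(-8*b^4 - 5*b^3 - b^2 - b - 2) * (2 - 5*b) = 40*b^5 + 9*b^4 - 5*b^3 + 3*b^2 + 8*b - 4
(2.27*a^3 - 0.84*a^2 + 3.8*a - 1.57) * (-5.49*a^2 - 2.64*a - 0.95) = -12.4623*a^5 - 1.3812*a^4 - 20.8009*a^3 - 0.614699999999999*a^2 + 0.5348*a + 1.4915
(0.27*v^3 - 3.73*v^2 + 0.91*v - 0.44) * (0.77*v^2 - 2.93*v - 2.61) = 0.2079*v^5 - 3.6632*v^4 + 10.9249*v^3 + 6.7302*v^2 - 1.0859*v + 1.1484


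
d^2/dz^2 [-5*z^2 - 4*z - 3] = -10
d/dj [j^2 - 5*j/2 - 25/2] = 2*j - 5/2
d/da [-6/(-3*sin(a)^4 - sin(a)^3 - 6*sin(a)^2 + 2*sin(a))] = 6*(-12*sin(a)^3 - 3*sin(a)^2 - 12*sin(a) + 2)*cos(a)/((3*sin(a)^3 + sin(a)^2 + 6*sin(a) - 2)^2*sin(a)^2)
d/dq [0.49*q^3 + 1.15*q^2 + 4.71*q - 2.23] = 1.47*q^2 + 2.3*q + 4.71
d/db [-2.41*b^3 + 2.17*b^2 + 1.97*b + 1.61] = -7.23*b^2 + 4.34*b + 1.97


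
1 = 1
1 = 1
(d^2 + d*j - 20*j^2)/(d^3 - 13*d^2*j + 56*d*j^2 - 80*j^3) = (d + 5*j)/(d^2 - 9*d*j + 20*j^2)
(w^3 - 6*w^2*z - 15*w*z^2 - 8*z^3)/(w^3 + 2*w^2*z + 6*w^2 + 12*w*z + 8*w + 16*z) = (w^3 - 6*w^2*z - 15*w*z^2 - 8*z^3)/(w^3 + 2*w^2*z + 6*w^2 + 12*w*z + 8*w + 16*z)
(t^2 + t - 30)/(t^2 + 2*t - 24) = (t - 5)/(t - 4)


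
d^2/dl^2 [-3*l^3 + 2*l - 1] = -18*l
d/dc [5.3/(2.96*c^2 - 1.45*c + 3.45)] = (7.685 - 31.376*c)/(2.96*c^2 - 1.45*c + 3.45)^2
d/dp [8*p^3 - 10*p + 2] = 24*p^2 - 10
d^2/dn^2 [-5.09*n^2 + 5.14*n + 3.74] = -10.1800000000000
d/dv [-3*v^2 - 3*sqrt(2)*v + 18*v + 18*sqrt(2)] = -6*v - 3*sqrt(2) + 18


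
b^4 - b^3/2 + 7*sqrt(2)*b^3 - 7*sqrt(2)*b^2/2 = b^2*(b - 1/2)*(b + 7*sqrt(2))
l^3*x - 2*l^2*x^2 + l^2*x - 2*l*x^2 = l*(l - 2*x)*(l*x + x)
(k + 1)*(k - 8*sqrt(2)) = k^2 - 8*sqrt(2)*k + k - 8*sqrt(2)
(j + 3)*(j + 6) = j^2 + 9*j + 18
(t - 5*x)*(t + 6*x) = t^2 + t*x - 30*x^2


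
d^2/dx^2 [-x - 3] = 0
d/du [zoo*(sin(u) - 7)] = zoo*cos(u)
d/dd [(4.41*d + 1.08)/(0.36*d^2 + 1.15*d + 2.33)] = (-1.5876*d^2 - 0.777600000000001*d + 9.0333)/(0.1296*d^4 + 0.828*d^3 + 3.0001*d^2 + 5.359*d + 5.4289)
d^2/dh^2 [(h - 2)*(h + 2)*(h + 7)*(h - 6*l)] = 12*h^2 - 36*h*l + 42*h - 84*l - 8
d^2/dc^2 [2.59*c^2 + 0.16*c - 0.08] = 5.18000000000000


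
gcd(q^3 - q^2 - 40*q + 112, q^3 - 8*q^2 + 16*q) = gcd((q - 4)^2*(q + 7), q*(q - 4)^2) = q^2 - 8*q + 16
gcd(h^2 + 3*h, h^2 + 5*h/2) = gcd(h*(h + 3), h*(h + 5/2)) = h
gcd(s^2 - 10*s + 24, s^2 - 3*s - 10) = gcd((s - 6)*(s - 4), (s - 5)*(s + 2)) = 1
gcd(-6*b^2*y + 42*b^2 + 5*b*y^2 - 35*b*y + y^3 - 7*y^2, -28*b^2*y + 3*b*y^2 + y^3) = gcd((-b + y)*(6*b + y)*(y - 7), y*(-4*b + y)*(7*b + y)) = 1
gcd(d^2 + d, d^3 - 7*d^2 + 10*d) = d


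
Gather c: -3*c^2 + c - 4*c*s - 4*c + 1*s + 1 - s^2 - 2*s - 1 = -3*c^2 + c*(-4*s - 3) - s^2 - s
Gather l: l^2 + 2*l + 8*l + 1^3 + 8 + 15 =l^2 + 10*l + 24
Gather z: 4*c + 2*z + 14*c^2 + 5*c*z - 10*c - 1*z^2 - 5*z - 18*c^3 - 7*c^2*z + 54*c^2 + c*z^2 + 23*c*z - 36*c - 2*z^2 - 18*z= -18*c^3 + 68*c^2 - 42*c + z^2*(c - 3) + z*(-7*c^2 + 28*c - 21)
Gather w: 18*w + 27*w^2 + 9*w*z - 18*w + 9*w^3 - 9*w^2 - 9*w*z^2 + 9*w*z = 9*w^3 + 18*w^2 + w*(-9*z^2 + 18*z)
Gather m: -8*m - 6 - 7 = -8*m - 13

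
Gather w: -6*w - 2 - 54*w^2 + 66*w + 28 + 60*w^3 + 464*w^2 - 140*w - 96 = 60*w^3 + 410*w^2 - 80*w - 70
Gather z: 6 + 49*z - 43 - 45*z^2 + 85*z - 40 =-45*z^2 + 134*z - 77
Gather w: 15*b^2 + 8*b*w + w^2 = 15*b^2 + 8*b*w + w^2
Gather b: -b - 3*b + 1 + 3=4 - 4*b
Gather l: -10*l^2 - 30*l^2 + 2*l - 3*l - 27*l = -40*l^2 - 28*l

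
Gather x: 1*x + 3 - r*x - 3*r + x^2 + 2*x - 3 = -3*r + x^2 + x*(3 - r)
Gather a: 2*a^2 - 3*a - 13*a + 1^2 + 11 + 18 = 2*a^2 - 16*a + 30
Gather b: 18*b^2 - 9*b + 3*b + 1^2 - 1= 18*b^2 - 6*b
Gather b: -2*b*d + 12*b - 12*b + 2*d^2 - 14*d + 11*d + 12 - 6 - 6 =-2*b*d + 2*d^2 - 3*d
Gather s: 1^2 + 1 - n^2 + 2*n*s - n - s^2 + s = -n^2 - n - s^2 + s*(2*n + 1) + 2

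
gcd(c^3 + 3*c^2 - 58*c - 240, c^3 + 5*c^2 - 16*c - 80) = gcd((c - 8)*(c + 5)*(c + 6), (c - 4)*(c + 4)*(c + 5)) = c + 5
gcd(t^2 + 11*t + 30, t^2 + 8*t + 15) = t + 5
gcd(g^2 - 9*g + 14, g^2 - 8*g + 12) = g - 2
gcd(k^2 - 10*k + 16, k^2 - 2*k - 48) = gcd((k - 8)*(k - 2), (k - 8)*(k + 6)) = k - 8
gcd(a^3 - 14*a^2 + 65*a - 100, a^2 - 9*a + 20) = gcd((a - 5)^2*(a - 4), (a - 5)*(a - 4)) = a^2 - 9*a + 20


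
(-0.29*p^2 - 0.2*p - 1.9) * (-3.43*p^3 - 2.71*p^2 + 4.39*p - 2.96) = 0.9947*p^5 + 1.4719*p^4 + 5.7859*p^3 + 5.1294*p^2 - 7.749*p + 5.624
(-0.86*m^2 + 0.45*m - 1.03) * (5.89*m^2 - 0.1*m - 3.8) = -5.0654*m^4 + 2.7365*m^3 - 2.8437*m^2 - 1.607*m + 3.914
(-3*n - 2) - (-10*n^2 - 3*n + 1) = 10*n^2 - 3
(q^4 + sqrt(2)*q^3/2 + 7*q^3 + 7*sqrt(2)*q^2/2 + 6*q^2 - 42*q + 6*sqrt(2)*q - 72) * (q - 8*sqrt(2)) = q^5 - 15*sqrt(2)*q^4/2 + 7*q^4 - 105*sqrt(2)*q^3/2 - 2*q^3 - 98*q^2 - 42*sqrt(2)*q^2 - 168*q + 336*sqrt(2)*q + 576*sqrt(2)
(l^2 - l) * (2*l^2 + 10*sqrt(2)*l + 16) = 2*l^4 - 2*l^3 + 10*sqrt(2)*l^3 - 10*sqrt(2)*l^2 + 16*l^2 - 16*l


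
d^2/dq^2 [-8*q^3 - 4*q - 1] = -48*q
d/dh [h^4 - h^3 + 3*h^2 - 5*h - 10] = 4*h^3 - 3*h^2 + 6*h - 5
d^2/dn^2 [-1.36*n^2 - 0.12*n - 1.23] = -2.72000000000000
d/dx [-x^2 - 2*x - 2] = -2*x - 2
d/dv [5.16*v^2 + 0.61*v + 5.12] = 10.32*v + 0.61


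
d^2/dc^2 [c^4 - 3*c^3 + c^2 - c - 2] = 12*c^2 - 18*c + 2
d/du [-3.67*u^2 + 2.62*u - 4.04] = 2.62 - 7.34*u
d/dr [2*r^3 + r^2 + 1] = 2*r*(3*r + 1)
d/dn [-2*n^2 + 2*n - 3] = 2 - 4*n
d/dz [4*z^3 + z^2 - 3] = 2*z*(6*z + 1)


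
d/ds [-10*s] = -10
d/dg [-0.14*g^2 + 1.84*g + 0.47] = 1.84 - 0.28*g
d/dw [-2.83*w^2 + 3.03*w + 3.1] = 3.03 - 5.66*w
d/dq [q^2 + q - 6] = 2*q + 1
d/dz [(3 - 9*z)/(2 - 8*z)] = 3/(2*(4*z - 1)^2)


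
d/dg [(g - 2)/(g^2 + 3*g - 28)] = (g^2 + 3*g - (g - 2)*(2*g + 3) - 28)/(g^2 + 3*g - 28)^2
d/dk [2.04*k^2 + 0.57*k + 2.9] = 4.08*k + 0.57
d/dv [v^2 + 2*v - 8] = 2*v + 2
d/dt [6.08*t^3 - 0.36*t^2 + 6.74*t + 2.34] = 18.24*t^2 - 0.72*t + 6.74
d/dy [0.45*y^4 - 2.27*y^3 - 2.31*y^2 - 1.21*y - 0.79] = 1.8*y^3 - 6.81*y^2 - 4.62*y - 1.21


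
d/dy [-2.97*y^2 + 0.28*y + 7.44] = 0.28 - 5.94*y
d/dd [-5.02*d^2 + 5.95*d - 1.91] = 5.95 - 10.04*d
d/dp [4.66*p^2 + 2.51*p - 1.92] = 9.32*p + 2.51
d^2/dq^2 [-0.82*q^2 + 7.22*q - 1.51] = -1.64000000000000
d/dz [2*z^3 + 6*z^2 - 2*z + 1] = 6*z^2 + 12*z - 2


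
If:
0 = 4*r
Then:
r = 0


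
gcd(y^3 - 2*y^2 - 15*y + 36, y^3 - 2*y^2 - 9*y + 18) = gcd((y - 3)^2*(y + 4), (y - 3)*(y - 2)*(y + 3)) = y - 3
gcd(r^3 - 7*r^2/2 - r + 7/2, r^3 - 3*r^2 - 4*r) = r + 1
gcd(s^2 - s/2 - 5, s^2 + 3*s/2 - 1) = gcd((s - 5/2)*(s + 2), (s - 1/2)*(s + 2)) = s + 2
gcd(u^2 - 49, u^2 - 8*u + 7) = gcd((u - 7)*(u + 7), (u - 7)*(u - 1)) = u - 7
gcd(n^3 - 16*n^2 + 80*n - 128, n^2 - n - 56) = n - 8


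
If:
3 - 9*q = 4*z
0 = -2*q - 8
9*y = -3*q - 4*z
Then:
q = -4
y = -3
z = 39/4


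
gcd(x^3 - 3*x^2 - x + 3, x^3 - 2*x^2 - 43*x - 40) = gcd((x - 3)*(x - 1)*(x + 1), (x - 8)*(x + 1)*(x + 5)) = x + 1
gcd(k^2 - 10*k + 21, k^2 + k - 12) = k - 3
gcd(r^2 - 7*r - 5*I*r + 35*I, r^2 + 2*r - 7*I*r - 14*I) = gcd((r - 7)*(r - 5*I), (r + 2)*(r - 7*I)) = 1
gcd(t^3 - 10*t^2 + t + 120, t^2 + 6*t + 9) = t + 3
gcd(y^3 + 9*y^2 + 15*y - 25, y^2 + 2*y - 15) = y + 5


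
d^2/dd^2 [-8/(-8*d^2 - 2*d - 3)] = 64*(-16*d^2 - 4*d + (8*d + 1)^2 - 6)/(8*d^2 + 2*d + 3)^3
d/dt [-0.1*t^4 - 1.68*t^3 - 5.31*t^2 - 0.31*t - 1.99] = -0.4*t^3 - 5.04*t^2 - 10.62*t - 0.31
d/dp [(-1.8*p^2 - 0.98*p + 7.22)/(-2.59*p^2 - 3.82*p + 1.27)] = (4.3378*p^2 + 32.8276*p + 26.3358)/(6.7081*p^4 + 19.7876*p^3 + 8.0138*p^2 - 9.7028*p + 1.6129)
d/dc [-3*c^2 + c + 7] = 1 - 6*c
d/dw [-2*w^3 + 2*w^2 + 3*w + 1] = -6*w^2 + 4*w + 3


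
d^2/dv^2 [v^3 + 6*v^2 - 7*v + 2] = 6*v + 12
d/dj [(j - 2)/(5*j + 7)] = 17/(5*j + 7)^2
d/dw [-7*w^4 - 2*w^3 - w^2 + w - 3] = -28*w^3 - 6*w^2 - 2*w + 1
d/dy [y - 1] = 1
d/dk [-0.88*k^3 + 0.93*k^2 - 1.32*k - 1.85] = -2.64*k^2 + 1.86*k - 1.32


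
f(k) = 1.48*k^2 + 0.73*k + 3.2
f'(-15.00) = -43.67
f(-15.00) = 325.25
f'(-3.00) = -8.15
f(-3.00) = 14.33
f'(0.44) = 2.03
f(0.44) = 3.81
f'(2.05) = 6.80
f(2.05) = 10.92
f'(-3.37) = -9.25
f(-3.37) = 17.55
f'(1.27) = 4.49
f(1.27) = 6.51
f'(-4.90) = -13.77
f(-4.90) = 35.16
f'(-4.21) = -11.73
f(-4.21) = 26.36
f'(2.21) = 7.27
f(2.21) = 12.04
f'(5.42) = 16.77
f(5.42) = 50.63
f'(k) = 2.96*k + 0.73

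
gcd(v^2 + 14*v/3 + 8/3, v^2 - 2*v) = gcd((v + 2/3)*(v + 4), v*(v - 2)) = 1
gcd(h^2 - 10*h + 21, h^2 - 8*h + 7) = h - 7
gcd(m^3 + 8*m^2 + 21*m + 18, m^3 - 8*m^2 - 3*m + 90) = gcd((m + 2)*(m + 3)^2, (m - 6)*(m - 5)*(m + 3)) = m + 3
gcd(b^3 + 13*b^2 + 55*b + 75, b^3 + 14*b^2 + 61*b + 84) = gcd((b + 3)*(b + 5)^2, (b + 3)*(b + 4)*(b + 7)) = b + 3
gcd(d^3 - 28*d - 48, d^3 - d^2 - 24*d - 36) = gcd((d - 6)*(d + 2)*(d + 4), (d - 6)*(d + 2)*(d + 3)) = d^2 - 4*d - 12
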